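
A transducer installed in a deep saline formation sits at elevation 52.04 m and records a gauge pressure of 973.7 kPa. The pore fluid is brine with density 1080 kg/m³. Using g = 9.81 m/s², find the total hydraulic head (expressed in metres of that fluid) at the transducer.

ψ = P/(ρg) = 973.7×1000 / (1080 × 9.81) = 91.90 m.
h = z + ψ = 52.04 + 91.90 = 143.94 m.

h ≈ 143.94 m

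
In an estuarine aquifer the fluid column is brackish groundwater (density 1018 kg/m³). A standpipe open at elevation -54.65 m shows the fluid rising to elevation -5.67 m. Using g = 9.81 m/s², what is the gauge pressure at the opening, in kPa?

Pressure head ψ = h − z = -5.67 − (-54.65) = 48.98 m.
P = ρgψ = 1018 × 9.81 × 48.98 = 489143 Pa ≈ 489 kPa.

P ≈ 489 kPa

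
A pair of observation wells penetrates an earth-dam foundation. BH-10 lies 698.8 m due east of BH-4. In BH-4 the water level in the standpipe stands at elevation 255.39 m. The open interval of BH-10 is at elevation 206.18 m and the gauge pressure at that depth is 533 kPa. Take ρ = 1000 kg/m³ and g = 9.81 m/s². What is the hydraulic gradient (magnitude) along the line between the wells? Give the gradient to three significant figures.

i ≈ 0.00733

Total head at BH-4: h = 255.39 m (water level in the piezometer is the total head).
Pressure head at BH-10: ψ = P/(ρg) = 533×1000 / (1000 × 9.81) = 54.33 m.
Total head at BH-10: h = z + ψ = 206.18 + 54.33 = 260.51 m.
Head difference: h(BH-4) − h(BH-10) = 255.39 − 260.51 = -5.12 m.
Hydraulic gradient: i = |Δh| / L = 5.12 / 698.8 = 0.00733.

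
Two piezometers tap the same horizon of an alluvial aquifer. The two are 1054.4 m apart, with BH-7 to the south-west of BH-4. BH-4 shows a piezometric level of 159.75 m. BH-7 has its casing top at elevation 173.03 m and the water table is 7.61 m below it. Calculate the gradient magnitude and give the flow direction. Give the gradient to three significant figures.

i ≈ 0.00538; groundwater flows toward the north-east

Total head at BH-4: h = 159.75 m (water level in the piezometer is the total head).
Total head at BH-7: h = 173.03 − 7.61 = 165.42 m.
Head difference: h(BH-4) − h(BH-7) = 159.75 − 165.42 = -5.67 m.
Hydraulic gradient: i = |Δh| / L = 5.67 / 1054.4 = 0.00538.
Flow is from higher to lower head: from BH-7 toward BH-4, i.e. toward the north-east.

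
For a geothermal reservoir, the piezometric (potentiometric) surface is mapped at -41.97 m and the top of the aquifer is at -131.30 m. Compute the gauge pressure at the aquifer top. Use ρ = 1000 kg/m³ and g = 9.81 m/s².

Pressure head at the aquifer top: ψ = h − z = -41.97 − (-131.30) = 89.33 m.
P = ρgψ = 1000 × 9.81 × 89.33 = 876327 Pa ≈ 876 kPa.

P ≈ 876 kPa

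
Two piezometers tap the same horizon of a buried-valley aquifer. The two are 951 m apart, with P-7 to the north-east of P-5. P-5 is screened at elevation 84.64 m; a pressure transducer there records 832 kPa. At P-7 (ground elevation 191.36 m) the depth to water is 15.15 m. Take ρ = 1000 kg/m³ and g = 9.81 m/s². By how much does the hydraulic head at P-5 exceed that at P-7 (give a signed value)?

Δh ≈ -6.76 m

Pressure head at P-5: ψ = P/(ρg) = 832×1000 / (1000 × 9.81) = 84.81 m.
Total head at P-5: h = z + ψ = 84.64 + 84.81 = 169.45 m.
Total head at P-7: h = 191.36 − 15.15 = 176.21 m.
Head difference: h(P-5) − h(P-7) = 169.45 − 176.21 = -6.76 m.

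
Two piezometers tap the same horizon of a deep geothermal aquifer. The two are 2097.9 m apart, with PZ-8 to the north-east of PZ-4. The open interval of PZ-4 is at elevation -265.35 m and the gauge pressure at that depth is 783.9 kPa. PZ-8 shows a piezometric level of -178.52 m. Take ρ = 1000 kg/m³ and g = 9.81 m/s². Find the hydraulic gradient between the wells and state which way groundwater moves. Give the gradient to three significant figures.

Pressure head at PZ-4: ψ = P/(ρg) = 783.9×1000 / (1000 × 9.81) = 79.91 m.
Total head at PZ-4: h = z + ψ = -265.35 + 79.91 = -185.44 m.
Total head at PZ-8: h = -178.52 m (water level in the piezometer is the total head).
Head difference: h(PZ-4) − h(PZ-8) = -185.44 − (-178.52) = -6.92 m.
Hydraulic gradient: i = |Δh| / L = 6.92 / 2097.9 = 0.00330.
Flow is from higher to lower head: from PZ-8 toward PZ-4, i.e. toward the south-west.

i ≈ 0.00330; groundwater flows toward the south-west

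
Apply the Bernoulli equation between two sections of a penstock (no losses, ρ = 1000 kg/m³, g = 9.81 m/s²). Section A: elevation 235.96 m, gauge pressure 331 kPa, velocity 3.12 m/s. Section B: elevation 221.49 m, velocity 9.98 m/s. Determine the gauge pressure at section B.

Pressure head at A: ψ₁ = P₁/(ρg) = 331×1000 / (1000 × 9.81) = 33.74 m.
Velocity heads: v₁²/2g = 3.12²/19.62 = 0.496 m; v₂²/2g = 9.98²/19.62 = 5.076 m.
Total head H = z₁ + ψ₁ + v₁²/2g = 235.96 + 33.74 + 0.496 = 270.20 m.
ψ₂ = H − z₂ − v₂²/2g = 270.20 − 221.49 − 5.076 = 43.63 m.
P₂ = ρgψ₂ = 1000 × 9.81 × 43.63 ≈ 428 kPa.

P₂ ≈ 428 kPa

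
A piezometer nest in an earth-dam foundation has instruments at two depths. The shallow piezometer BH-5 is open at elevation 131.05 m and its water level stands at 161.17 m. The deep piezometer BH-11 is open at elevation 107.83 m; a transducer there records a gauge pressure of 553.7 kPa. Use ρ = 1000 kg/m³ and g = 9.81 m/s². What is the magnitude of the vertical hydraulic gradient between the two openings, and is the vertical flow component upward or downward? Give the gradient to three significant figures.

Total head at BH-5: h = 161.17 m (water level in the standpipe).
Pressure head at BH-11: ψ = P/(ρg) = 553.7×1000 / (1000 × 9.81) = 56.44 m.
Total head at BH-11: h = z + ψ = 107.83 + 56.44 = 164.27 m.
Δh = h(BH-5) − h(BH-11) = 161.17 − 164.27 = -3.10 m.
Vertical separation Δz = 131.05 − 107.83 = 23.22 m.
|i_v| = |Δh| / Δz = 3.10 / 23.22 = 0.134.
Head is higher in the deep piezometer, so vertical flow is upward (discharge condition).

|i_v| ≈ 0.134; vertical flow is upward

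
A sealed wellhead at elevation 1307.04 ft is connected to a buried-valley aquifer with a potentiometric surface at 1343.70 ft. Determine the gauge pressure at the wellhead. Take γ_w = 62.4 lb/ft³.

P ≈ 15.9 psi

Head above the cap: Δh = 1343.70 − 1307.04 = 36.66 ft.
P = γΔh/144 = 62.4 × 36.66 / 144 = 15.9 psi.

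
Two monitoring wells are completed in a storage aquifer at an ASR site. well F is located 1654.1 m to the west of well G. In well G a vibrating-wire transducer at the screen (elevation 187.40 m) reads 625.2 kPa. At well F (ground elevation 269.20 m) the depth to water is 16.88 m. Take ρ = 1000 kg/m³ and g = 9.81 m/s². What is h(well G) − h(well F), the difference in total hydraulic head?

Pressure head at well G: ψ = P/(ρg) = 625.2×1000 / (1000 × 9.81) = 63.73 m.
Total head at well G: h = z + ψ = 187.40 + 63.73 = 251.13 m.
Total head at well F: h = 269.20 − 16.88 = 252.32 m.
Head difference: h(well G) − h(well F) = 251.13 − 252.32 = -1.19 m.

Δh ≈ -1.19 m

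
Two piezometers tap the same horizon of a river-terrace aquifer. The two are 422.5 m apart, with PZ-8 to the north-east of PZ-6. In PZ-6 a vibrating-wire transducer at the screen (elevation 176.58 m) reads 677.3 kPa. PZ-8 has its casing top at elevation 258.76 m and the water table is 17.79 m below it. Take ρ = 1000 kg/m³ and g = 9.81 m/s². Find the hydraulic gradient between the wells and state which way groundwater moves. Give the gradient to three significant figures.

Pressure head at PZ-6: ψ = P/(ρg) = 677.3×1000 / (1000 × 9.81) = 69.04 m.
Total head at PZ-6: h = z + ψ = 176.58 + 69.04 = 245.62 m.
Total head at PZ-8: h = 258.76 − 17.79 = 240.97 m.
Head difference: h(PZ-6) − h(PZ-8) = 245.62 − 240.97 = 4.65 m.
Hydraulic gradient: i = |Δh| / L = 4.65 / 422.5 = 0.0110.
Flow is from higher to lower head: from PZ-6 toward PZ-8, i.e. toward the north-east.

i ≈ 0.0110; groundwater flows toward the north-east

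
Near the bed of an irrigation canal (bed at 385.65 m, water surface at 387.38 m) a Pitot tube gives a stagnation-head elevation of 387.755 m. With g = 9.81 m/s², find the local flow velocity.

v ≈ 2.71 m/s

Near the bed, under hydrostatic conditions, the piezometric head (z + ψ) equals the free-surface elevation, 387.38 m.
Velocity head = total − piezometric = 387.755 − 387.38 = 0.375 m.
v = √(2g·h_v) = √(2 × 9.81 × 0.375) = 2.71 m/s.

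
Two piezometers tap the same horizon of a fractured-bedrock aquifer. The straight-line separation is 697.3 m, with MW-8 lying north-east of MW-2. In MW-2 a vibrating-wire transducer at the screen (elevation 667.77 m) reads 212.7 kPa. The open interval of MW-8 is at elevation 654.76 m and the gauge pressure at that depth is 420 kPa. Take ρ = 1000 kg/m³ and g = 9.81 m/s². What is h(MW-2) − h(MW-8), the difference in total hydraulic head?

Pressure head at MW-2: ψ = P/(ρg) = 212.7×1000 / (1000 × 9.81) = 21.68 m.
Total head at MW-2: h = z + ψ = 667.77 + 21.68 = 689.45 m.
Pressure head at MW-8: ψ = P/(ρg) = 420×1000 / (1000 × 9.81) = 42.81 m.
Total head at MW-8: h = z + ψ = 654.76 + 42.81 = 697.57 m.
Head difference: h(MW-2) − h(MW-8) = 689.45 − 697.57 = -8.12 m.

Δh ≈ -8.12 m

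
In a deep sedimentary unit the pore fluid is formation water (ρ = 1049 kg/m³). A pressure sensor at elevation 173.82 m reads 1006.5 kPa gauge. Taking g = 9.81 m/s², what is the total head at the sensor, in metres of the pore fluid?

h ≈ 271.63 m

ψ = P/(ρg) = 1006.5×1000 / (1049 × 9.81) = 97.81 m.
h = z + ψ = 173.82 + 97.81 = 271.63 m.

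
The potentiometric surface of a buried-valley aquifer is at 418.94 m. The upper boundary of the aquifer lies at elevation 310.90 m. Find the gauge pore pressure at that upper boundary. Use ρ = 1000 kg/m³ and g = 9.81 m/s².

Pressure head at the aquifer top: ψ = h − z = 418.94 − 310.90 = 108.04 m.
P = ρgψ = 1000 × 9.81 × 108.04 = 1059872 Pa ≈ 1060 kPa.

P ≈ 1060 kPa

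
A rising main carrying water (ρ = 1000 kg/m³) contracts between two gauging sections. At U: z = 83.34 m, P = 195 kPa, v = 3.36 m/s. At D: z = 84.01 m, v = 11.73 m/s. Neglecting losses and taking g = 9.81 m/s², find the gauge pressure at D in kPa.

Pressure head at U: ψ₁ = P₁/(ρg) = 195×1000 / (1000 × 9.81) = 19.88 m.
Velocity heads: v₁²/2g = 3.36²/19.62 = 0.575 m; v₂²/2g = 11.73²/19.62 = 7.013 m.
Total head H = z₁ + ψ₁ + v₁²/2g = 83.34 + 19.88 + 0.575 = 103.80 m.
ψ₂ = H − z₂ − v₂²/2g = 103.80 − 84.01 − 7.013 = 12.78 m.
P₂ = ρgψ₂ = 1000 × 9.81 × 12.78 ≈ 125 kPa.

P₂ ≈ 125 kPa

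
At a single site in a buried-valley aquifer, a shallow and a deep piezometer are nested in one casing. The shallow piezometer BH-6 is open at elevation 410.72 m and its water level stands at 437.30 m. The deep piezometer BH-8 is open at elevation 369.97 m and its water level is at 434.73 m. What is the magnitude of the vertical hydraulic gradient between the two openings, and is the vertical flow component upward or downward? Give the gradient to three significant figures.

Total head at BH-6: h = 437.30 m (water level in the standpipe).
Total head at BH-8: h = 434.73 m.
Δh = h(BH-6) − h(BH-8) = 437.30 − 434.73 = 2.57 m.
Vertical separation Δz = 410.72 − 369.97 = 40.75 m.
|i_v| = |Δh| / Δz = 2.57 / 40.75 = 0.0631.
Head is higher in the shallow piezometer, so vertical flow is downward (recharge condition).

|i_v| ≈ 0.0631; vertical flow is downward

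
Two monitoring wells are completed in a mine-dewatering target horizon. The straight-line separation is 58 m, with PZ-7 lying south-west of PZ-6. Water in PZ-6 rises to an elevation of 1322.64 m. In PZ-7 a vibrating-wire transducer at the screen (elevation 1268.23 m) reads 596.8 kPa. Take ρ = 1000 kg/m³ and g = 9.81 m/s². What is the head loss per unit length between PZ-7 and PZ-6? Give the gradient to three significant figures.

Total head at PZ-6: h = 1322.64 m (water level in the piezometer is the total head).
Pressure head at PZ-7: ψ = P/(ρg) = 596.8×1000 / (1000 × 9.81) = 60.84 m.
Total head at PZ-7: h = z + ψ = 1268.23 + 60.84 = 1329.07 m.
Head difference: h(PZ-6) − h(PZ-7) = 1322.64 − 1329.07 = -6.43 m.
Hydraulic gradient: i = |Δh| / L = 6.43 / 58 = 0.111.

i ≈ 0.111 m/m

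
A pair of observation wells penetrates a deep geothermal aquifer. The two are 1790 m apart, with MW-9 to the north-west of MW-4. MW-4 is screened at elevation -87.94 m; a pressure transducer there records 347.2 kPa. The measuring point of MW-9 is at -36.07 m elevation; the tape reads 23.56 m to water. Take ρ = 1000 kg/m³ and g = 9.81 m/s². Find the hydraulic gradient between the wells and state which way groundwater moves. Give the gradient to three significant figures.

Pressure head at MW-4: ψ = P/(ρg) = 347.2×1000 / (1000 × 9.81) = 35.39 m.
Total head at MW-4: h = z + ψ = -87.94 + 35.39 = -52.55 m.
Total head at MW-9: h = -36.07 − 23.56 = -59.63 m.
Head difference: h(MW-4) − h(MW-9) = -52.55 − (-59.63) = 7.08 m.
Hydraulic gradient: i = |Δh| / L = 7.08 / 1790 = 0.00396.
Flow is from higher to lower head: from MW-4 toward MW-9, i.e. toward the north-west.

i ≈ 0.00396; groundwater flows toward the north-west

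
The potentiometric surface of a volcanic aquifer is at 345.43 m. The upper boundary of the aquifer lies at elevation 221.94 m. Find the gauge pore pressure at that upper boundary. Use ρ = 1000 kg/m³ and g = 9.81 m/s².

Pressure head at the aquifer top: ψ = h − z = 345.43 − 221.94 = 123.49 m.
P = ρgψ = 1000 × 9.81 × 123.49 = 1211437 Pa ≈ 1210 kPa.

P ≈ 1210 kPa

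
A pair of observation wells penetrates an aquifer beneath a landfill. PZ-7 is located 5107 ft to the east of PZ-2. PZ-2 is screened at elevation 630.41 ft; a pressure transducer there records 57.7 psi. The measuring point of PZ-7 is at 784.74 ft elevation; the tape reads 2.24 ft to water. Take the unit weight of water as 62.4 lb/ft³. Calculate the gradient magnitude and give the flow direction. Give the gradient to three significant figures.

Pressure head at PZ-2: ψ = 144·P/γ = 144 × 57.7 / 62.4 = 133.15 ft.
Total head at PZ-2: h = z + ψ = 630.41 + 133.15 = 763.56 ft.
Total head at PZ-7: h = 784.74 − 2.24 = 782.50 ft.
Head difference: h(PZ-2) − h(PZ-7) = 763.56 − 782.50 = -18.94 ft.
Hydraulic gradient: i = |Δh| / L = 18.94 / 5107 = 0.00371.
Flow is from higher to lower head: from PZ-7 toward PZ-2, i.e. toward the west.

i ≈ 0.00371; groundwater flows toward the west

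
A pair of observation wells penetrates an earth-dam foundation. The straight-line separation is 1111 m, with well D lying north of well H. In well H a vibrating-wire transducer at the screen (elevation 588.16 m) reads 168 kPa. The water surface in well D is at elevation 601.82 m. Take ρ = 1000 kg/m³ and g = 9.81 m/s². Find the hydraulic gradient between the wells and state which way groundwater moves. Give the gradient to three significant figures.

Pressure head at well H: ψ = P/(ρg) = 168×1000 / (1000 × 9.81) = 17.13 m.
Total head at well H: h = z + ψ = 588.16 + 17.13 = 605.29 m.
Total head at well D: h = 601.82 m (water level in the piezometer is the total head).
Head difference: h(well H) − h(well D) = 605.29 − 601.82 = 3.47 m.
Hydraulic gradient: i = |Δh| / L = 3.47 / 1111 = 0.00312.
Flow is from higher to lower head: from well H toward well D, i.e. toward the north.

i ≈ 0.00312; groundwater flows toward the north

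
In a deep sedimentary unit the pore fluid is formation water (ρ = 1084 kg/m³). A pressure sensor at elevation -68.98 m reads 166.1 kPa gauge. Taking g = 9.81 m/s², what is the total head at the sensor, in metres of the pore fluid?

h ≈ -53.36 m

ψ = P/(ρg) = 166.1×1000 / (1084 × 9.81) = 15.62 m.
h = z + ψ = -68.98 + 15.62 = -53.36 m.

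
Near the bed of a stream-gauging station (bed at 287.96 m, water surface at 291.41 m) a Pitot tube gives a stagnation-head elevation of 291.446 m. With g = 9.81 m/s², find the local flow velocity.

Near the bed, under hydrostatic conditions, the piezometric head (z + ψ) equals the free-surface elevation, 291.41 m.
Velocity head = total − piezometric = 291.446 − 291.41 = 0.036 m.
v = √(2g·h_v) = √(2 × 9.81 × 0.036) = 0.840 m/s.

v ≈ 0.840 m/s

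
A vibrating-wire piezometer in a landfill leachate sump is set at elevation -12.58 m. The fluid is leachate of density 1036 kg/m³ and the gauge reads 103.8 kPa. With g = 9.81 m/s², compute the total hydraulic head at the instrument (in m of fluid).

ψ = P/(ρg) = 103.8×1000 / (1036 × 9.81) = 10.21 m.
h = z + ψ = -12.58 + 10.21 = -2.37 m.

h ≈ -2.37 m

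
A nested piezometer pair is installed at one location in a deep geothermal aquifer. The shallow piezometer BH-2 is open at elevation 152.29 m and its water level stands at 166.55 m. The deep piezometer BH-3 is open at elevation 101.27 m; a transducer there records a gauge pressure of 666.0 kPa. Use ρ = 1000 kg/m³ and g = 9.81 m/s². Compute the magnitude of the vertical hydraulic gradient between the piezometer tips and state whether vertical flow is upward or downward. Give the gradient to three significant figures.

Total head at BH-2: h = 166.55 m (water level in the standpipe).
Pressure head at BH-3: ψ = P/(ρg) = 666.0×1000 / (1000 × 9.81) = 67.89 m.
Total head at BH-3: h = z + ψ = 101.27 + 67.89 = 169.16 m.
Δh = h(BH-2) − h(BH-3) = 166.55 − 169.16 = -2.61 m.
Vertical separation Δz = 152.29 − 101.27 = 51.02 m.
|i_v| = |Δh| / Δz = 2.61 / 51.02 = 0.0512.
Head is higher in the deep piezometer, so vertical flow is upward (discharge condition).

|i_v| ≈ 0.0512; vertical flow is upward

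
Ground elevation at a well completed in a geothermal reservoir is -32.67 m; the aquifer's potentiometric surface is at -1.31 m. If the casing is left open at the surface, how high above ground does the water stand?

Water rises to the potentiometric surface, so the rise above ground = -1.31 − (-32.67) = 31.36 m.

≈ 31.36 m above ground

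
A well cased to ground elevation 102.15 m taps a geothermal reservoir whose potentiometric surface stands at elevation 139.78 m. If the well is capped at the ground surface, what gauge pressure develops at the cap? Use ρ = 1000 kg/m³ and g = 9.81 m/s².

P ≈ 369 kPa

Head above the cap: Δh = 139.78 − 102.15 = 37.63 m.
P = ρgΔh = 1000 × 9.81 × 37.63 = 369150 Pa ≈ 369 kPa.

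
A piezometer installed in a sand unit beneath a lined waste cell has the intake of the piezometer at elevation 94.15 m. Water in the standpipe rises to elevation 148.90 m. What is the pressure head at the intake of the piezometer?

ψ ≈ 54.75 m

Total head h = 148.90 m (the water-surface elevation in the piezometer).
Pressure head ψ = h − z = 148.90 − 94.15 = 54.75 m.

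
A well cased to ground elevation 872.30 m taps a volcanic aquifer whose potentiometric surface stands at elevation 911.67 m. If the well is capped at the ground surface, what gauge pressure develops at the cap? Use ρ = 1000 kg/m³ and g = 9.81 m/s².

Head above the cap: Δh = 911.67 − 872.30 = 39.37 m.
P = ρgΔh = 1000 × 9.81 × 39.37 = 386220 Pa ≈ 386 kPa.

P ≈ 386 kPa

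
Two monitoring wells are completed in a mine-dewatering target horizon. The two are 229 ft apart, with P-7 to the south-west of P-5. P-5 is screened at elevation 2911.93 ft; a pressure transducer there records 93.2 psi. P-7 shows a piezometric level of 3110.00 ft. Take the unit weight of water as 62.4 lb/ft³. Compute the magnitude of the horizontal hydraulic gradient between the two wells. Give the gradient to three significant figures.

i ≈ 0.0743

Pressure head at P-5: ψ = 144·P/γ = 144 × 93.2 / 62.4 = 215.08 ft.
Total head at P-5: h = z + ψ = 2911.93 + 215.08 = 3127.01 ft.
Total head at P-7: h = 3110.00 ft (water level in the piezometer is the total head).
Head difference: h(P-5) − h(P-7) = 3127.01 − 3110.00 = 17.01 ft.
Hydraulic gradient: i = |Δh| / L = 17.01 / 229 = 0.0743.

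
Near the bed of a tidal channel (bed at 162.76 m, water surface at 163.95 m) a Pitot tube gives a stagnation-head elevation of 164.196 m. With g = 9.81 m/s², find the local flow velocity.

Near the bed, under hydrostatic conditions, the piezometric head (z + ψ) equals the free-surface elevation, 163.95 m.
Velocity head = total − piezometric = 164.196 − 163.95 = 0.246 m.
v = √(2g·h_v) = √(2 × 9.81 × 0.246) = 2.20 m/s.

v ≈ 2.20 m/s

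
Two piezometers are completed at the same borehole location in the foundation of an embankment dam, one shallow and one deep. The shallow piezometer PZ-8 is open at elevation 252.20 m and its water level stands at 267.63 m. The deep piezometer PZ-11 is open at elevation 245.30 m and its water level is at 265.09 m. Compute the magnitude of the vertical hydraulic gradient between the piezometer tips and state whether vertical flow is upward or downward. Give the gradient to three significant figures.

|i_v| ≈ 0.368; vertical flow is downward

Total head at PZ-8: h = 267.63 m (water level in the standpipe).
Total head at PZ-11: h = 265.09 m.
Δh = h(PZ-8) − h(PZ-11) = 267.63 − 265.09 = 2.54 m.
Vertical separation Δz = 252.20 − 245.30 = 6.90 m.
|i_v| = |Δh| / Δz = 2.54 / 6.90 = 0.368.
Head is higher in the shallow piezometer, so vertical flow is downward (recharge condition).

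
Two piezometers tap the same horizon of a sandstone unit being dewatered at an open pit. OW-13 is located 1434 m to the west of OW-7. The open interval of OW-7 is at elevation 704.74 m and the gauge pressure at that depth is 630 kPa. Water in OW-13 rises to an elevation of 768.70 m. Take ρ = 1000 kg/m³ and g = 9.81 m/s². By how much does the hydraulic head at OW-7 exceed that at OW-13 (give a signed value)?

Pressure head at OW-7: ψ = P/(ρg) = 630×1000 / (1000 × 9.81) = 64.22 m.
Total head at OW-7: h = z + ψ = 704.74 + 64.22 = 768.96 m.
Total head at OW-13: h = 768.70 m (water level in the piezometer is the total head).
Head difference: h(OW-7) − h(OW-13) = 768.96 − 768.70 = 0.26 m.

Δh ≈ 0.26 m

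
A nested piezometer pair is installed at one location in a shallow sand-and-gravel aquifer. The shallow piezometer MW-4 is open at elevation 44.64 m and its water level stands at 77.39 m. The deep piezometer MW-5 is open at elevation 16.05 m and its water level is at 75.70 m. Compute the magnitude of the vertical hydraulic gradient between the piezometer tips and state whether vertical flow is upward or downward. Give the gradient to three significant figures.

Total head at MW-4: h = 77.39 m (water level in the standpipe).
Total head at MW-5: h = 75.70 m.
Δh = h(MW-4) − h(MW-5) = 77.39 − 75.70 = 1.69 m.
Vertical separation Δz = 44.64 − 16.05 = 28.59 m.
|i_v| = |Δh| / Δz = 1.69 / 28.59 = 0.0591.
Head is higher in the shallow piezometer, so vertical flow is downward (recharge condition).

|i_v| ≈ 0.0591; vertical flow is downward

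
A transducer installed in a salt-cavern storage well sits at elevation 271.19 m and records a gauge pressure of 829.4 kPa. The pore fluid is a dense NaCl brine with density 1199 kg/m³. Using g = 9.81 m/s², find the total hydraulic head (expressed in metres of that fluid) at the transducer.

ψ = P/(ρg) = 829.4×1000 / (1199 × 9.81) = 70.51 m.
h = z + ψ = 271.19 + 70.51 = 341.70 m.

h ≈ 341.70 m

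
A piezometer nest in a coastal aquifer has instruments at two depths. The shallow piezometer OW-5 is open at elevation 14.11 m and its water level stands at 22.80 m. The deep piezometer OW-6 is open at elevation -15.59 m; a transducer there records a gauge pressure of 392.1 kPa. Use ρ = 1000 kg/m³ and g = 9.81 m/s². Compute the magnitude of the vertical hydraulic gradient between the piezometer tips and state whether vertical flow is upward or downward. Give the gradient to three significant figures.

|i_v| ≈ 0.0532; vertical flow is upward

Total head at OW-5: h = 22.80 m (water level in the standpipe).
Pressure head at OW-6: ψ = P/(ρg) = 392.1×1000 / (1000 × 9.81) = 39.97 m.
Total head at OW-6: h = z + ψ = -15.59 + 39.97 = 24.38 m.
Δh = h(OW-5) − h(OW-6) = 22.80 − 24.38 = -1.58 m.
Vertical separation Δz = 14.11 − (-15.59) = 29.70 m.
|i_v| = |Δh| / Δz = 1.58 / 29.70 = 0.0532.
Head is higher in the deep piezometer, so vertical flow is upward (discharge condition).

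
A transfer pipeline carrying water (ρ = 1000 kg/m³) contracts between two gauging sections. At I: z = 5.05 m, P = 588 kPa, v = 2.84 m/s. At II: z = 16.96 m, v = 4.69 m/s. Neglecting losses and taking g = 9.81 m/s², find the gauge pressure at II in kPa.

Pressure head at I: ψ₁ = P₁/(ρg) = 588×1000 / (1000 × 9.81) = 59.94 m.
Velocity heads: v₁²/2g = 2.84²/19.62 = 0.411 m; v₂²/2g = 4.69²/19.62 = 1.121 m.
Total head H = z₁ + ψ₁ + v₁²/2g = 5.05 + 59.94 + 0.411 = 65.40 m.
ψ₂ = H − z₂ − v₂²/2g = 65.40 − 16.96 − 1.121 = 47.32 m.
P₂ = ρgψ₂ = 1000 × 9.81 × 47.32 ≈ 464 kPa.

P₂ ≈ 464 kPa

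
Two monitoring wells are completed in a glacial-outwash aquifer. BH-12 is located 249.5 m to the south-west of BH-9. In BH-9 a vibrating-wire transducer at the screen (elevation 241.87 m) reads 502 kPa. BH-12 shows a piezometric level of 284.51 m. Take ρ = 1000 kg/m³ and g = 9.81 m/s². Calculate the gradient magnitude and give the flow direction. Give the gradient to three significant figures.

Pressure head at BH-9: ψ = P/(ρg) = 502×1000 / (1000 × 9.81) = 51.17 m.
Total head at BH-9: h = z + ψ = 241.87 + 51.17 = 293.04 m.
Total head at BH-12: h = 284.51 m (water level in the piezometer is the total head).
Head difference: h(BH-9) − h(BH-12) = 293.04 − 284.51 = 8.53 m.
Hydraulic gradient: i = |Δh| / L = 8.53 / 249.5 = 0.0342.
Flow is from higher to lower head: from BH-9 toward BH-12, i.e. toward the south-west.

i ≈ 0.0342; groundwater flows toward the south-west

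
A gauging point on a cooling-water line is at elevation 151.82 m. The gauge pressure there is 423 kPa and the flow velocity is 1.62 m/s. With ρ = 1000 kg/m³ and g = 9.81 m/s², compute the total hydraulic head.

h ≈ 195.07 m

Pressure head ψ = P/(ρg) = 423×1000 / (1000 × 9.81) = 43.12 m.
Velocity head = v²/(2g) = 1.62² / (2 × 9.81) = 0.134 m.
h = z + ψ + v²/(2g) = 151.82 + 43.12 + 0.134 = 195.07 m.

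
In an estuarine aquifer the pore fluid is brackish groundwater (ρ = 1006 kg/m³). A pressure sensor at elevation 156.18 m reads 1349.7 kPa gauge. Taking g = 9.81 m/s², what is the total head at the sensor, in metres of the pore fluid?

h ≈ 292.94 m

ψ = P/(ρg) = 1349.7×1000 / (1006 × 9.81) = 136.76 m.
h = z + ψ = 156.18 + 136.76 = 292.94 m.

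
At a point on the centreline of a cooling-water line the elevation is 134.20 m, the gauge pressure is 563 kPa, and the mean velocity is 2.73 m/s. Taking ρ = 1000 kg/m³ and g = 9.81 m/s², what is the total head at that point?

h ≈ 191.97 m

Pressure head ψ = P/(ρg) = 563×1000 / (1000 × 9.81) = 57.39 m.
Velocity head = v²/(2g) = 2.73² / (2 × 9.81) = 0.380 m.
h = z + ψ + v²/(2g) = 134.20 + 57.39 + 0.380 = 191.97 m.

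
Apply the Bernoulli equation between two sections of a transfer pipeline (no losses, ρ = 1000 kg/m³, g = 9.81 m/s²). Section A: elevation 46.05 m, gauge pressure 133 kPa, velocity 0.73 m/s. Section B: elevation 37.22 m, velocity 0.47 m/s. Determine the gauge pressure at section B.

P₂ ≈ 220 kPa

Pressure head at A: ψ₁ = P₁/(ρg) = 133×1000 / (1000 × 9.81) = 13.56 m.
Velocity heads: v₁²/2g = 0.73²/19.62 = 0.027 m; v₂²/2g = 0.47²/19.62 = 0.011 m.
Total head H = z₁ + ψ₁ + v₁²/2g = 46.05 + 13.56 + 0.027 = 59.64 m.
ψ₂ = H − z₂ − v₂²/2g = 59.64 − 37.22 − 0.011 = 22.41 m.
P₂ = ρgψ₂ = 1000 × 9.81 × 22.41 ≈ 220 kPa.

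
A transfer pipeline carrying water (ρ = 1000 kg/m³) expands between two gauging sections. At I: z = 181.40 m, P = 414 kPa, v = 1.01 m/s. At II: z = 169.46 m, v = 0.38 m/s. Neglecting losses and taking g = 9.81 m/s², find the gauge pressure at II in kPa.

Pressure head at I: ψ₁ = P₁/(ρg) = 414×1000 / (1000 × 9.81) = 42.20 m.
Velocity heads: v₁²/2g = 1.01²/19.62 = 0.052 m; v₂²/2g = 0.38²/19.62 = 0.007 m.
Total head H = z₁ + ψ₁ + v₁²/2g = 181.40 + 42.20 + 0.052 = 223.65 m.
ψ₂ = H − z₂ − v₂²/2g = 223.65 − 169.46 − 0.007 = 54.18 m.
P₂ = ρgψ₂ = 1000 × 9.81 × 54.18 ≈ 532 kPa.

P₂ ≈ 532 kPa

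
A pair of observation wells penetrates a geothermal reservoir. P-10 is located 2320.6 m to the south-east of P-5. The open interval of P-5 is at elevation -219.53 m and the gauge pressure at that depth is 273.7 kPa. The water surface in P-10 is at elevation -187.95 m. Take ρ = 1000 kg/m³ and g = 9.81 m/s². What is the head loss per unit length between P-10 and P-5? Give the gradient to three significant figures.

i ≈ 0.00159 m/m

Pressure head at P-5: ψ = P/(ρg) = 273.7×1000 / (1000 × 9.81) = 27.90 m.
Total head at P-5: h = z + ψ = -219.53 + 27.90 = -191.63 m.
Total head at P-10: h = -187.95 m (water level in the piezometer is the total head).
Head difference: h(P-5) − h(P-10) = -191.63 − (-187.95) = -3.68 m.
Hydraulic gradient: i = |Δh| / L = 3.68 / 2320.6 = 0.00159.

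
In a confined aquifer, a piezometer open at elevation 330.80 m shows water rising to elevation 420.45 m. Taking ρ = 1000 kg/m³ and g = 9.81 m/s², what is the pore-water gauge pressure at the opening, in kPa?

P ≈ 879 kPa

Pressure head ψ = h − z = 420.45 − 330.80 = 89.65 m.
P = ρgψ = 1000 × 9.81 × 89.65 = 879466 Pa ≈ 879 kPa.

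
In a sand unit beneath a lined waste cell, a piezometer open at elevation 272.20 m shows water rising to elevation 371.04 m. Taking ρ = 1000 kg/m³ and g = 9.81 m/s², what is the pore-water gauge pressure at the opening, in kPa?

P ≈ 970 kPa

Pressure head ψ = h − z = 371.04 − 272.20 = 98.84 m.
P = ρgψ = 1000 × 9.81 × 98.84 = 969620 Pa ≈ 970 kPa.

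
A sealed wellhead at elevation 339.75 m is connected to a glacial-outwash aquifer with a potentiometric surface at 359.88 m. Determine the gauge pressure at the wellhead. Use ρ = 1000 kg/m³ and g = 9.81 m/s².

P ≈ 197 kPa

Head above the cap: Δh = 359.88 − 339.75 = 20.13 m.
P = ρgΔh = 1000 × 9.81 × 20.13 = 197475 Pa ≈ 197 kPa.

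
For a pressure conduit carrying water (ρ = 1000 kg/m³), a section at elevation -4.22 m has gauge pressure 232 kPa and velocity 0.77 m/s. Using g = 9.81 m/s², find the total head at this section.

Pressure head ψ = P/(ρg) = 232×1000 / (1000 × 9.81) = 23.65 m.
Velocity head = v²/(2g) = 0.77² / (2 × 9.81) = 0.030 m.
h = z + ψ + v²/(2g) = -4.22 + 23.65 + 0.030 = 19.46 m.

h ≈ 19.46 m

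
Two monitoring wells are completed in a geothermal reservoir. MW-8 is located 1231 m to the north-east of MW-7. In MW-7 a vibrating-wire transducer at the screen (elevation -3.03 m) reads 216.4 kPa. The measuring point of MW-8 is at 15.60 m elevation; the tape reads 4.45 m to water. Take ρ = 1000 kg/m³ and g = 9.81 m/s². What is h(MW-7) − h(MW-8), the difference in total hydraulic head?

Δh ≈ 7.88 m

Pressure head at MW-7: ψ = P/(ρg) = 216.4×1000 / (1000 × 9.81) = 22.06 m.
Total head at MW-7: h = z + ψ = -3.03 + 22.06 = 19.03 m.
Total head at MW-8: h = 15.60 − 4.45 = 11.15 m.
Head difference: h(MW-7) − h(MW-8) = 19.03 − 11.15 = 7.88 m.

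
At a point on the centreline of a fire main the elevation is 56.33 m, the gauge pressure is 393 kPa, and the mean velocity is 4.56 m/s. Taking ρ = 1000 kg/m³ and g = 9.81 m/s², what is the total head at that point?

Pressure head ψ = P/(ρg) = 393×1000 / (1000 × 9.81) = 40.06 m.
Velocity head = v²/(2g) = 4.56² / (2 × 9.81) = 1.060 m.
h = z + ψ + v²/(2g) = 56.33 + 40.06 + 1.060 = 97.45 m.

h ≈ 97.45 m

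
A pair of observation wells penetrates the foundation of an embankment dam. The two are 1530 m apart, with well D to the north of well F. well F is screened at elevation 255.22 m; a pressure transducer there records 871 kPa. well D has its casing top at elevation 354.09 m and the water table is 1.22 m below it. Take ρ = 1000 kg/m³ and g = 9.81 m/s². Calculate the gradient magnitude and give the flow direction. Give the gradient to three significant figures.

i ≈ 0.00579; groundwater flows toward the south

Pressure head at well F: ψ = P/(ρg) = 871×1000 / (1000 × 9.81) = 88.79 m.
Total head at well F: h = z + ψ = 255.22 + 88.79 = 344.01 m.
Total head at well D: h = 354.09 − 1.22 = 352.87 m.
Head difference: h(well F) − h(well D) = 344.01 − 352.87 = -8.86 m.
Hydraulic gradient: i = |Δh| / L = 8.86 / 1530 = 0.00579.
Flow is from higher to lower head: from well D toward well F, i.e. toward the south.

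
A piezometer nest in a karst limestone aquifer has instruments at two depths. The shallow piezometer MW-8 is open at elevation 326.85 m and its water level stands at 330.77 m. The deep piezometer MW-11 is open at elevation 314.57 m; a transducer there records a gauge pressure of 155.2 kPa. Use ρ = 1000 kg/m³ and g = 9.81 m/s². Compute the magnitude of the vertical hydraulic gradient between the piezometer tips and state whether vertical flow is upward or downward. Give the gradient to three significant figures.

|i_v| ≈ 0.0309; vertical flow is downward

Total head at MW-8: h = 330.77 m (water level in the standpipe).
Pressure head at MW-11: ψ = P/(ρg) = 155.2×1000 / (1000 × 9.81) = 15.82 m.
Total head at MW-11: h = z + ψ = 314.57 + 15.82 = 330.39 m.
Δh = h(MW-8) − h(MW-11) = 330.77 − 330.39 = 0.38 m.
Vertical separation Δz = 326.85 − 314.57 = 12.28 m.
|i_v| = |Δh| / Δz = 0.38 / 12.28 = 0.0309.
Head is higher in the shallow piezometer, so vertical flow is downward (recharge condition).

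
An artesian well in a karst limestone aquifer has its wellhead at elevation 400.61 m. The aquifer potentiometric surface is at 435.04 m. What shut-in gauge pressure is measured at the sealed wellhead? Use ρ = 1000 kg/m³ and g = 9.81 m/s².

P ≈ 338 kPa

Head above the cap: Δh = 435.04 − 400.61 = 34.43 m.
P = ρgΔh = 1000 × 9.81 × 34.43 = 337758 Pa ≈ 338 kPa.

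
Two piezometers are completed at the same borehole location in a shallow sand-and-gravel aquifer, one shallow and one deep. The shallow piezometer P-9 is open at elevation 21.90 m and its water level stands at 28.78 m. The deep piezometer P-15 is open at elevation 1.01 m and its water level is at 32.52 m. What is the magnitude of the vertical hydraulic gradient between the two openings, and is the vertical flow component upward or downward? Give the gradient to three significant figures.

|i_v| ≈ 0.179; vertical flow is upward

Total head at P-9: h = 28.78 m (water level in the standpipe).
Total head at P-15: h = 32.52 m.
Δh = h(P-9) − h(P-15) = 28.78 − 32.52 = -3.74 m.
Vertical separation Δz = 21.90 − 1.01 = 20.89 m.
|i_v| = |Δh| / Δz = 3.74 / 20.89 = 0.179.
Head is higher in the deep piezometer, so vertical flow is upward (discharge condition).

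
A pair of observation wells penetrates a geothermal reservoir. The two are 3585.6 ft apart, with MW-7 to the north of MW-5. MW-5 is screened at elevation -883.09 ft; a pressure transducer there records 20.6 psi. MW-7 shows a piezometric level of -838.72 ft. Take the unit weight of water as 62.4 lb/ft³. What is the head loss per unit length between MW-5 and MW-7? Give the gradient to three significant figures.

i ≈ 0.000884 ft/ft

Pressure head at MW-5: ψ = 144·P/γ = 144 × 20.6 / 62.4 = 47.54 ft.
Total head at MW-5: h = z + ψ = -883.09 + 47.54 = -835.55 ft.
Total head at MW-7: h = -838.72 ft (water level in the piezometer is the total head).
Head difference: h(MW-5) − h(MW-7) = -835.55 − (-838.72) = 3.17 ft.
Hydraulic gradient: i = |Δh| / L = 3.17 / 3585.6 = 0.000884.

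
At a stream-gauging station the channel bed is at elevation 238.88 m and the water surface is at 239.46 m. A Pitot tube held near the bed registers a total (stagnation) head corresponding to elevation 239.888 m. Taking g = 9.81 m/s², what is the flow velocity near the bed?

Near the bed, under hydrostatic conditions, the piezometric head (z + ψ) equals the free-surface elevation, 239.46 m.
Velocity head = total − piezometric = 239.888 − 239.46 = 0.428 m.
v = √(2g·h_v) = √(2 × 9.81 × 0.428) = 2.90 m/s.

v ≈ 2.90 m/s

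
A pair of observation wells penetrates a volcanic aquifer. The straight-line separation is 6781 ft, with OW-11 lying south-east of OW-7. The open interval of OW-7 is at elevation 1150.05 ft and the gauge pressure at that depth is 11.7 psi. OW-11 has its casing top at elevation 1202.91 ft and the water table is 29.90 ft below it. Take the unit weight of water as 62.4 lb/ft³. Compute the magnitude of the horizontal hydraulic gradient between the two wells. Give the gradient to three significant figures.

Pressure head at OW-7: ψ = 144·P/γ = 144 × 11.7 / 62.4 = 27.00 ft.
Total head at OW-7: h = z + ψ = 1150.05 + 27.00 = 1177.05 ft.
Total head at OW-11: h = 1202.91 − 29.90 = 1173.01 ft.
Head difference: h(OW-7) − h(OW-11) = 1177.05 − 1173.01 = 4.04 ft.
Hydraulic gradient: i = |Δh| / L = 4.04 / 6781 = 0.000596.

i ≈ 0.000596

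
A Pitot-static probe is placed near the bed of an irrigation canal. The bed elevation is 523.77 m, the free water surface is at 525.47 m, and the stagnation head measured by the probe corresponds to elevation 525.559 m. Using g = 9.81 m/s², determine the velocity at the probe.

v ≈ 1.32 m/s

Near the bed, under hydrostatic conditions, the piezometric head (z + ψ) equals the free-surface elevation, 525.47 m.
Velocity head = total − piezometric = 525.559 − 525.47 = 0.089 m.
v = √(2g·h_v) = √(2 × 9.81 × 0.089) = 1.32 m/s.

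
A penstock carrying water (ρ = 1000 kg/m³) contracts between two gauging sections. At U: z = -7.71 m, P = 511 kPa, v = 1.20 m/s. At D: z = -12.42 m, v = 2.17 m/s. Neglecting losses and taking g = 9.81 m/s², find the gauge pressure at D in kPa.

P₂ ≈ 556 kPa

Pressure head at U: ψ₁ = P₁/(ρg) = 511×1000 / (1000 × 9.81) = 52.09 m.
Velocity heads: v₁²/2g = 1.20²/19.62 = 0.073 m; v₂²/2g = 2.17²/19.62 = 0.240 m.
Total head H = z₁ + ψ₁ + v₁²/2g = -7.71 + 52.09 + 0.073 = 44.45 m.
ψ₂ = H − z₂ − v₂²/2g = 44.45 − (-12.42) − 0.240 = 56.63 m.
P₂ = ρgψ₂ = 1000 × 9.81 × 56.63 ≈ 556 kPa.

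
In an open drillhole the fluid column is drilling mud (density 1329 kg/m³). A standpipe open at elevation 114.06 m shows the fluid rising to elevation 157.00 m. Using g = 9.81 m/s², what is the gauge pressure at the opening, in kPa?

Pressure head ψ = h − z = 157.00 − 114.06 = 42.94 m.
P = ρgψ = 1329 × 9.81 × 42.94 = 559830 Pa ≈ 560 kPa.

P ≈ 560 kPa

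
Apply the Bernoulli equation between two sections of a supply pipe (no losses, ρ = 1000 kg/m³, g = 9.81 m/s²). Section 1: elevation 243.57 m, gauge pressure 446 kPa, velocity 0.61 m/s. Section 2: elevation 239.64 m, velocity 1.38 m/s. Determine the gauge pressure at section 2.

Pressure head at 1: ψ₁ = P₁/(ρg) = 446×1000 / (1000 × 9.81) = 45.46 m.
Velocity heads: v₁²/2g = 0.61²/19.62 = 0.019 m; v₂²/2g = 1.38²/19.62 = 0.097 m.
Total head H = z₁ + ψ₁ + v₁²/2g = 243.57 + 45.46 + 0.019 = 289.05 m.
ψ₂ = H − z₂ − v₂²/2g = 289.05 − 239.64 − 0.097 = 49.31 m.
P₂ = ρgψ₂ = 1000 × 9.81 × 49.31 ≈ 484 kPa.

P₂ ≈ 484 kPa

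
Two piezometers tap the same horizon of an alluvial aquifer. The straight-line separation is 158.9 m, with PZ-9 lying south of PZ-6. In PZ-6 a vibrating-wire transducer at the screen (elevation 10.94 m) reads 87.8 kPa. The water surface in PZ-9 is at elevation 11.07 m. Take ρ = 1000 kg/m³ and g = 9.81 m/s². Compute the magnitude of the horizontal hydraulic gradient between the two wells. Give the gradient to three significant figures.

Pressure head at PZ-6: ψ = P/(ρg) = 87.8×1000 / (1000 × 9.81) = 8.95 m.
Total head at PZ-6: h = z + ψ = 10.94 + 8.95 = 19.89 m.
Total head at PZ-9: h = 11.07 m (water level in the piezometer is the total head).
Head difference: h(PZ-6) − h(PZ-9) = 19.89 − 11.07 = 8.82 m.
Hydraulic gradient: i = |Δh| / L = 8.82 / 158.9 = 0.0555.

i ≈ 0.0555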